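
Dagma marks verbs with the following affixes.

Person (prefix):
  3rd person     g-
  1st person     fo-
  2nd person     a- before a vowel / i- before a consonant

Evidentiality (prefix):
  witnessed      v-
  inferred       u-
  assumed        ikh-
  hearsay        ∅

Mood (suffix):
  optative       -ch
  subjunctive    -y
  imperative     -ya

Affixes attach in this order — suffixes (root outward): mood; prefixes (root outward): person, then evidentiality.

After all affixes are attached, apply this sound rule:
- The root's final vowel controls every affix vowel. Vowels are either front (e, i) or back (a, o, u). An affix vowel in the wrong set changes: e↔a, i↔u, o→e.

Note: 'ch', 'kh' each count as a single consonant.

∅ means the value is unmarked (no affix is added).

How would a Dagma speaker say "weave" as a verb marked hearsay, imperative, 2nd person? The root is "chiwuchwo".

Attach person 2nd person i- (before consonant 'ch') → ichiwuchwo.
evidentiality = hearsay: zero marking, form stays ichiwuchwo.
Attach mood imperative -ya → ichiwuchwoya.
Apply vowel harmony: ichiwuchwoya → uchiwuchwoya.

uchiwuchwoya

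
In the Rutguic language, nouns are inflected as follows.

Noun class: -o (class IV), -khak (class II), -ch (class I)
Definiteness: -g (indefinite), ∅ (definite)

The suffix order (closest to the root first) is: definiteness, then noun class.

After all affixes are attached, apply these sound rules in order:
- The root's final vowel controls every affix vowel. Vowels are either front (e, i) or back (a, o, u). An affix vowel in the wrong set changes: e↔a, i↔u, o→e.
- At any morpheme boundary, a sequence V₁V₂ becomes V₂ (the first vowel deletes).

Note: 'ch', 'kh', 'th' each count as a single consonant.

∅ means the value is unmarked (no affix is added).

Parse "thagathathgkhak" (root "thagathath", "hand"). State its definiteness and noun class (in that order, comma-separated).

Segment: thagathath-g-khak.
definiteness: -g → indefinite.
noun class: -khak → class II.

indefinite, class II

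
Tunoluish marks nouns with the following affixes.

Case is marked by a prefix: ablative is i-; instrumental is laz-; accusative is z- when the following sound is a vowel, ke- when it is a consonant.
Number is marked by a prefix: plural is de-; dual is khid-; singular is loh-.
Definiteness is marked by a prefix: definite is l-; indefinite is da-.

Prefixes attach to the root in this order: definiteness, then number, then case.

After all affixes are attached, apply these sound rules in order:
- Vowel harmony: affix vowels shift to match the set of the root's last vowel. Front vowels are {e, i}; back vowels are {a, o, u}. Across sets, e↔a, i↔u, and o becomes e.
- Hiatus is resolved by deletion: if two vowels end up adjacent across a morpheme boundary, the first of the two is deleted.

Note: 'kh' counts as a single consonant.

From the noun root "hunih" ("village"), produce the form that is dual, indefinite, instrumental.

lezkhiddehunih

Attach definiteness indefinite da- → dahunih.
Attach number dual khid- → khiddahunih.
Attach case instrumental laz- → lazkhiddahunih.
Apply vowel harmony: lazkhiddahunih → lezkhiddehunih.
Vowel deletion: no change.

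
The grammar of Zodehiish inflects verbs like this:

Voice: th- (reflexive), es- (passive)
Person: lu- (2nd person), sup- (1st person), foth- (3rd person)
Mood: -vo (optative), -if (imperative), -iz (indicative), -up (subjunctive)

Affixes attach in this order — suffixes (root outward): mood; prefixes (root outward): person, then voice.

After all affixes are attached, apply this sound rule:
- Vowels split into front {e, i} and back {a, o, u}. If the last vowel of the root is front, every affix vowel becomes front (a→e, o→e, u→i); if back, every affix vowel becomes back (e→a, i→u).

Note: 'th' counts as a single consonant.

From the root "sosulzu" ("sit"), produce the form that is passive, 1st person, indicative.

Attach person 1st person sup- → supsosulzu.
Attach mood indicative -iz → supsosulzuiz.
Attach voice passive es- → essupsosulzuiz.
Apply vowel harmony: essupsosulzuiz → assupsosulzuuz.

assupsosulzuuz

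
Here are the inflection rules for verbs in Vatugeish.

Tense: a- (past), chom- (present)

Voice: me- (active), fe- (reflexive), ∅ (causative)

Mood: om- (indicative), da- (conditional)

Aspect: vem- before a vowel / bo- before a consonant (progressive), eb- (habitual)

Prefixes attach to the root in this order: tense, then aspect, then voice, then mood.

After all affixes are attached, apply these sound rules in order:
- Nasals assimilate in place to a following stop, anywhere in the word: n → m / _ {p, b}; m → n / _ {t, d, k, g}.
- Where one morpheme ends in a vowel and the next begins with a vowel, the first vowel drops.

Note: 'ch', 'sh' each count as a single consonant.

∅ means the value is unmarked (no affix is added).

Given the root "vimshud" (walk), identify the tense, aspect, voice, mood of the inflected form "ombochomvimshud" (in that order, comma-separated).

present, progressive, causative, indicative

Segment: om-bo-chom-vimshud.
tense: chom- → present.
aspect: vem/bo- → progressive.
voice: ∅ → causative.
mood: om- → indicative.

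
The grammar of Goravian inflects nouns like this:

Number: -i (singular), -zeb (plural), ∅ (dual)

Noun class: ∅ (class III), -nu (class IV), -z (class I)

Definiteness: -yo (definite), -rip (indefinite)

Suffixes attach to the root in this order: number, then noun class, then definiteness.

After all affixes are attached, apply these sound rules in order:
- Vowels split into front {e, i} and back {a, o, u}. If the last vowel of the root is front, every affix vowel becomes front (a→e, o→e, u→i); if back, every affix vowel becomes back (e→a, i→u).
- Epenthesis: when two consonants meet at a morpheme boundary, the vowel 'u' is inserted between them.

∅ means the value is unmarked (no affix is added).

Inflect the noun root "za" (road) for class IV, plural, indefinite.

zazabunurup

Attach number plural -zeb → zazeb.
Attach noun class class IV -nu → zazebnu.
Attach definiteness indefinite -rip → zazebnurip.
Apply vowel harmony: zazebnurip → zazabnurup.
Apply epenthesis: zazabnurup → zazabunurup.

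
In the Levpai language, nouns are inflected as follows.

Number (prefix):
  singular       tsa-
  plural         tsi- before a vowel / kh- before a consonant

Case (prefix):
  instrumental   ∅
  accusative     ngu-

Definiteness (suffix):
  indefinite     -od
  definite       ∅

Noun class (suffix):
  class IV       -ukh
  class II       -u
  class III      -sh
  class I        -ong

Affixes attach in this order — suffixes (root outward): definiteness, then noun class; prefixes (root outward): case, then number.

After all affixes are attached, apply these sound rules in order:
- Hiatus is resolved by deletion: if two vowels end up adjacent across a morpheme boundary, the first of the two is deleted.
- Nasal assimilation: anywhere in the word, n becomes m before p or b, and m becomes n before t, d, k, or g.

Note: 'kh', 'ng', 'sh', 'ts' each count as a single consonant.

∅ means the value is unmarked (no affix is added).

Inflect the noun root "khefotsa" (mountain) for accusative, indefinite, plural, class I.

Attach case accusative ngu- → ngukhefotsa.
Attach definiteness indefinite -od → ngukhefotsaod.
Attach noun class class I -ong → ngukhefotsaodong.
Attach number plural kh- (before consonant 'ng') → khngukhefotsaodong.
Apply vowel deletion: khngukhefotsaodong → khngukhefotsodong.
Nasal assimilation: no change.

khngukhefotsodong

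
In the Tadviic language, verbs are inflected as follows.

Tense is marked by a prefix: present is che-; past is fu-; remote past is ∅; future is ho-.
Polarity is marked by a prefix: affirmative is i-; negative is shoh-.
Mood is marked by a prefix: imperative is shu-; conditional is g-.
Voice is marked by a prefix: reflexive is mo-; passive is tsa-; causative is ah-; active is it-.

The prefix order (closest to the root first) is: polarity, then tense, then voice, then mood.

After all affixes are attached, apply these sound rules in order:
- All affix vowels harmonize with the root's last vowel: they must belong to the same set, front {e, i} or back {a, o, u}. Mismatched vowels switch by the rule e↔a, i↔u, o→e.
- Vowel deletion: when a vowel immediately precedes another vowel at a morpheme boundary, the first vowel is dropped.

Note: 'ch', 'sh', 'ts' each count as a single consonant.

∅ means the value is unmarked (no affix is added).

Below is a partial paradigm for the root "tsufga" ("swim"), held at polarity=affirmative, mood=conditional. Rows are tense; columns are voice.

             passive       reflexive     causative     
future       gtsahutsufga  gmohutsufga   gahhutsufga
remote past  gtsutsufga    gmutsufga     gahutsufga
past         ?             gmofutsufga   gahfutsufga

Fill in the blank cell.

Attach polarity affirmative i- → itsufga.
Attach tense past fu- → fuitsufga.
Attach voice passive tsa- → tsafuitsufga.
Attach mood conditional g- → gtsafuitsufga.
Apply vowel harmony: gtsafuitsufga → gtsafuutsufga.
Apply vowel deletion: gtsafuutsufga → gtsafutsufga.

gtsafutsufga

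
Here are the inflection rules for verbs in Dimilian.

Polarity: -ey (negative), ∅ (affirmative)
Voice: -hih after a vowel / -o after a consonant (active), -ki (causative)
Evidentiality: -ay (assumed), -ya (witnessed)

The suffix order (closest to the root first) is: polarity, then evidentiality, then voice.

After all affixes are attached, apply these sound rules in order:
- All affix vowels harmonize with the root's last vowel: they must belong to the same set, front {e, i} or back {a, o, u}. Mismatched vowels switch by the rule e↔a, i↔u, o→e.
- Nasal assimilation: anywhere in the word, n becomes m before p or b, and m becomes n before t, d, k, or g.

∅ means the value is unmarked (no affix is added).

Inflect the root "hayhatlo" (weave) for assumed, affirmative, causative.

polarity = affirmative: zero marking, form stays hayhatlo.
Attach evidentiality assumed -ay → hayhatloay.
Attach voice causative -ki → hayhatloayki.
Apply vowel harmony: hayhatloayki → hayhatloayku.
Nasal assimilation: no change.

hayhatloayku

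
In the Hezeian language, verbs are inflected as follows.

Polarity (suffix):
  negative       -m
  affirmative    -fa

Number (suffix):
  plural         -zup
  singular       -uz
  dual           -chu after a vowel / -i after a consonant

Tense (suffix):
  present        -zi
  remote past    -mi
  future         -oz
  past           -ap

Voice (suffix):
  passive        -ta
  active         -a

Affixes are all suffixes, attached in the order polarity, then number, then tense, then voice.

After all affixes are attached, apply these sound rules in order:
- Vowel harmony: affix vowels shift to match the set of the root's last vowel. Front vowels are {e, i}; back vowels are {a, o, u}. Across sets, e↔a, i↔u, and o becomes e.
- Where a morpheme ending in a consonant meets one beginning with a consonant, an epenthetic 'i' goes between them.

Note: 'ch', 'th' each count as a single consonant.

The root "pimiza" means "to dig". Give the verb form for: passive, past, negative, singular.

Attach polarity negative -m → pimizam.
Attach number singular -uz → pimizamuz.
Attach tense past -ap → pimizamuzap.
Attach voice passive -ta → pimizamuzapta.
Vowel harmony: no change.
Apply epenthesis: pimizamuzapta → pimizamuzapita.

pimizamuzapita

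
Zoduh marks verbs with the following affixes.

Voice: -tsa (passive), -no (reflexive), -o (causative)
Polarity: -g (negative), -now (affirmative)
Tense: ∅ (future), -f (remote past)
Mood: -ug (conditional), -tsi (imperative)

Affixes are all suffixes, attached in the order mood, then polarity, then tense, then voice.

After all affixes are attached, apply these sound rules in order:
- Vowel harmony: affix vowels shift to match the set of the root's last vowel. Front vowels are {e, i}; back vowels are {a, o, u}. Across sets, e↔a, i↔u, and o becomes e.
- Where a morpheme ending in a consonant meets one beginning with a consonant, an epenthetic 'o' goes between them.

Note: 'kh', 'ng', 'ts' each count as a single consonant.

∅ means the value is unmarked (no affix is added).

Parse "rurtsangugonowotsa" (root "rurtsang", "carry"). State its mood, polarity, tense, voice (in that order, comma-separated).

conditional, affirmative, future, passive

Segment: rurtsang-ug-now-tsa.
mood: -ug → conditional.
polarity: -now → affirmative.
tense: ∅ → future.
voice: -tsa → passive.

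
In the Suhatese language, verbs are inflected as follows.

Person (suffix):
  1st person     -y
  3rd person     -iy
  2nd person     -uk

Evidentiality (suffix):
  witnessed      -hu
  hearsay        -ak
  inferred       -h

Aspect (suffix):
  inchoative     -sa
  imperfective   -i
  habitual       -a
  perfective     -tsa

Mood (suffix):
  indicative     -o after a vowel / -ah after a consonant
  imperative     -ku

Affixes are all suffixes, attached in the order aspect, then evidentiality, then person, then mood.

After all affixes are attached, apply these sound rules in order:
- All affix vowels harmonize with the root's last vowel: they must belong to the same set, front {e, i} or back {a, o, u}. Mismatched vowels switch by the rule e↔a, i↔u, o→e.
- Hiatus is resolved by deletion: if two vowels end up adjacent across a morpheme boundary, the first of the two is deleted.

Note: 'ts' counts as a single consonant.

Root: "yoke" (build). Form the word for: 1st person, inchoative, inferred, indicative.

Attach aspect inchoative -sa → yokesa.
Attach evidentiality inferred -h → yokesah.
Attach person 1st person -y → yokesahy.
Attach mood indicative -ah (after consonant 'y') → yokesahyah.
Apply vowel harmony: yokesahyah → yokesehyeh.
Vowel deletion: no change.

yokesehyeh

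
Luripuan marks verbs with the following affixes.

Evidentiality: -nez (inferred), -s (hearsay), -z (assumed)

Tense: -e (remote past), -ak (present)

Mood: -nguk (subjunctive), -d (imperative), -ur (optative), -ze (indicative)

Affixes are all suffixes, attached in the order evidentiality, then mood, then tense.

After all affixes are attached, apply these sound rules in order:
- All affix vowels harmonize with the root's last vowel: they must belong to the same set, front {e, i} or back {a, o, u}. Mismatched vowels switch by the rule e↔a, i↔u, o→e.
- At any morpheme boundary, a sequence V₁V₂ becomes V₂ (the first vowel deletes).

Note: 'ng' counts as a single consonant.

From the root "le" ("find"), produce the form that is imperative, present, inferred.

Attach evidentiality inferred -nez → lenez.
Attach mood imperative -d → lenezd.
Attach tense present -ak → lenezdak.
Apply vowel harmony: lenezdak → lenezdek.
Vowel deletion: no change.

lenezdek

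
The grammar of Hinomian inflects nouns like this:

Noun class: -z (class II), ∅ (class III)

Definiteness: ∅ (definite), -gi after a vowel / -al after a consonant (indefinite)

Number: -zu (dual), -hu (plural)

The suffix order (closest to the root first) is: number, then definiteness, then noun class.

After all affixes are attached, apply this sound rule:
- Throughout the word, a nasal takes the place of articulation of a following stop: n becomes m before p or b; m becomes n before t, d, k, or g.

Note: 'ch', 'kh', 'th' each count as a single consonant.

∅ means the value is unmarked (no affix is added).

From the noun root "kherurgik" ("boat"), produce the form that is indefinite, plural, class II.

Attach number plural -hu → kherurgikhu.
Attach definiteness indefinite -gi (after vowel 'u') → kherurgikhugi.
Attach noun class class II -z → kherurgikhugiz.
Nasal assimilation: no change.

kherurgikhugiz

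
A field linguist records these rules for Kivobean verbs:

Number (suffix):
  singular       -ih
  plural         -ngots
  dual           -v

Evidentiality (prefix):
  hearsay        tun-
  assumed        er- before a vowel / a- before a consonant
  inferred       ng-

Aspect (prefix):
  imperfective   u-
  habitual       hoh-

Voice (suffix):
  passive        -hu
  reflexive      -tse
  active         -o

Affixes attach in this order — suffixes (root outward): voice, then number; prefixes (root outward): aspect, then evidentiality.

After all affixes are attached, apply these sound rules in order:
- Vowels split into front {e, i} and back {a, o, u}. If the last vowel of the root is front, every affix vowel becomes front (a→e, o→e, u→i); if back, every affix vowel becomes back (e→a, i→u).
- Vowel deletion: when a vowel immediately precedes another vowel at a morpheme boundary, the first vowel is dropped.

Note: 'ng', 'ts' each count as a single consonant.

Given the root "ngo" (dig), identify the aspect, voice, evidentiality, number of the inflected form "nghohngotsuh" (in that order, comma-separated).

Segment: ng-hoh-ngo-tse-ih.
aspect: hoh- → habitual.
voice: -tse → reflexive.
evidentiality: ng- → inferred.
number: -ih → singular.

habitual, reflexive, inferred, singular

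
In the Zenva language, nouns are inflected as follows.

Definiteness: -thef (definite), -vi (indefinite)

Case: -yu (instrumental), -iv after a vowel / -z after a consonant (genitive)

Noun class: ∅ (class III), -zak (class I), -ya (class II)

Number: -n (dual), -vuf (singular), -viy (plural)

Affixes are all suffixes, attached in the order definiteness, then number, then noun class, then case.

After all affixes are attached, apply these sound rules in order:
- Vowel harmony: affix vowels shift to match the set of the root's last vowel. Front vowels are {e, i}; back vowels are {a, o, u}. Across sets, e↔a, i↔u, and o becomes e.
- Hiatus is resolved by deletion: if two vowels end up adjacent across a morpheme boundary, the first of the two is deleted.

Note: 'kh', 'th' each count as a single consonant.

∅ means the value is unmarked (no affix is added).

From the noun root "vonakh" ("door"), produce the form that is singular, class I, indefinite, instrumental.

Attach definiteness indefinite -vi → vonakhvi.
Attach number singular -vuf → vonakhvivuf.
Attach noun class class I -zak → vonakhvivufzak.
Attach case instrumental -yu → vonakhvivufzakyu.
Apply vowel harmony: vonakhvivufzakyu → vonakhvuvufzakyu.
Vowel deletion: no change.

vonakhvuvufzakyu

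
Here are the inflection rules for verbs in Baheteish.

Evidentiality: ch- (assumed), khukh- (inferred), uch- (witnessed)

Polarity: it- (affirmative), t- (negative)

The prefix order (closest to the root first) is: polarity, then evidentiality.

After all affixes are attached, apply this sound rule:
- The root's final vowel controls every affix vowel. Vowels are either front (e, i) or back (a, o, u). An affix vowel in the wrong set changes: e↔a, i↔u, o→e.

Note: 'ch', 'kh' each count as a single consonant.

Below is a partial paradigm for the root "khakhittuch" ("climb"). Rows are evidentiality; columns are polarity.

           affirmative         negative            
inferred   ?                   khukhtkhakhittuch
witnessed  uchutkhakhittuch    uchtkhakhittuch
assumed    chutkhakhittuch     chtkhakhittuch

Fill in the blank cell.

khukhutkhakhittuch

Attach polarity affirmative it- → itkhakhittuch.
Attach evidentiality inferred khukh- → khukhitkhakhittuch.
Apply vowel harmony: khukhitkhakhittuch → khukhutkhakhittuch.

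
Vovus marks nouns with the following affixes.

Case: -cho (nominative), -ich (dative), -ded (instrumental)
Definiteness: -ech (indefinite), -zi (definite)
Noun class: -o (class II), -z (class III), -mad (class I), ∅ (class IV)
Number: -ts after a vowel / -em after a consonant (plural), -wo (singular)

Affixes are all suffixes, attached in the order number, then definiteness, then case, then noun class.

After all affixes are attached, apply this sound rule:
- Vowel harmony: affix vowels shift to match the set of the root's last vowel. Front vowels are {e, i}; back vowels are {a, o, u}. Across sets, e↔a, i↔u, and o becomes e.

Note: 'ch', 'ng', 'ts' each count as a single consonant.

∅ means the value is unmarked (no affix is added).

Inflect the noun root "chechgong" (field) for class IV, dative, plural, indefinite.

Attach number plural -em (after consonant 'ng') → chechgongem.
Attach definiteness indefinite -ech → chechgongemech.
Attach case dative -ich → chechgongemechich.
noun class = class IV: zero marking, form stays chechgongemechich.
Apply vowel harmony: chechgongemechich → chechgongamachuch.

chechgongamachuch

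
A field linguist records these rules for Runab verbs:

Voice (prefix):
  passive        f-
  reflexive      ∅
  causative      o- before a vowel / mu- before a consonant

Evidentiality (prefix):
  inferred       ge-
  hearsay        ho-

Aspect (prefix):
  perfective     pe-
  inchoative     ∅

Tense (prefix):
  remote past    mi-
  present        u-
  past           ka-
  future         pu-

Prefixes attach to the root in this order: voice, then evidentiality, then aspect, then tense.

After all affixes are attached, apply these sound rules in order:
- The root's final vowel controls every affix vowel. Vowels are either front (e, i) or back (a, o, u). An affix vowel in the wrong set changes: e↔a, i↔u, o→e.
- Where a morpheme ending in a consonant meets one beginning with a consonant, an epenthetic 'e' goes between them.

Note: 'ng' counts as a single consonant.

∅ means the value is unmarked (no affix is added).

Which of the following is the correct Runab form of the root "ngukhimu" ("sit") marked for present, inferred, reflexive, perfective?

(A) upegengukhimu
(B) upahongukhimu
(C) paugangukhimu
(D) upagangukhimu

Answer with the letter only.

voice = reflexive: zero marking, form stays ngukhimu.
Attach evidentiality inferred ge- → gengukhimu.
Attach aspect perfective pe- → pegengukhimu.
Attach tense present u- → upegengukhimu.
Apply vowel harmony: upegengukhimu → upagangukhimu.
Epenthesis: no change.
So the correct form is upagangukhimu, option (D).
(C) paugangukhimu is wrong: it has the affixes in the wrong order.
(A) upegengukhimu is wrong: it fails to apply the sound rule(s).
(B) upahongukhimu is wrong: it uses hearsay instead of inferred for evidentiality.

D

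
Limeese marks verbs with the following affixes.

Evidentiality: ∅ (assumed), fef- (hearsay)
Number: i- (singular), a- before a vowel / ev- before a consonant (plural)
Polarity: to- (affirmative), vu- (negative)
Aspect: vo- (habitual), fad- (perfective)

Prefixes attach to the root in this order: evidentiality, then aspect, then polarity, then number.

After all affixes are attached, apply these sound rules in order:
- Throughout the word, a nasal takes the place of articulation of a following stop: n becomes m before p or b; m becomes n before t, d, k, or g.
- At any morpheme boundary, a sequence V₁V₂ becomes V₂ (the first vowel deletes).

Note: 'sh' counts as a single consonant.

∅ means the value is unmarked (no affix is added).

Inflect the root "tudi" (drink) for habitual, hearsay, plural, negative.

evvuvofeftudi

Attach evidentiality hearsay fef- → feftudi.
Attach aspect habitual vo- → vofeftudi.
Attach polarity negative vu- → vuvofeftudi.
Attach number plural ev- (before consonant 'v') → evvuvofeftudi.
Nasal assimilation: no change.
Vowel deletion: no change.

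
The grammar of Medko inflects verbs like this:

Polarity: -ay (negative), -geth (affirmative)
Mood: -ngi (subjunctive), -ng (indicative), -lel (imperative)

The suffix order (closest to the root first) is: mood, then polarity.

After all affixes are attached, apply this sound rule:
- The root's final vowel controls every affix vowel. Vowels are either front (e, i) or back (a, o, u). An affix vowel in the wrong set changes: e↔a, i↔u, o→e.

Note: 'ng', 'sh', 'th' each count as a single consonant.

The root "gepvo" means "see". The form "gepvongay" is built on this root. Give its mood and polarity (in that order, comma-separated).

Segment: gepvo-ng-ay.
mood: -ng → indicative.
polarity: -ay → negative.

indicative, negative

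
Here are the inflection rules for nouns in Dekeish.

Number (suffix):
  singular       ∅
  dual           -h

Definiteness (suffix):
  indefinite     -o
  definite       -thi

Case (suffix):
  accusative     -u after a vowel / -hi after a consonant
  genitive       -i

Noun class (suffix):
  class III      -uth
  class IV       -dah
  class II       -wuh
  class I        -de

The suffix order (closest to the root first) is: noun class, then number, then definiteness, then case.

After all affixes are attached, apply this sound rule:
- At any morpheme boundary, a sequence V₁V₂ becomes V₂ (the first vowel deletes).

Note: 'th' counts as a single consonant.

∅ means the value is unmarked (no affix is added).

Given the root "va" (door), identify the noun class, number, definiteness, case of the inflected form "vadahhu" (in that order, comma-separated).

Segment: va-dah-h-o-u.
noun class: -dah → class IV.
number: -h → dual.
definiteness: -o → indefinite.
case: -u/hi → accusative.

class IV, dual, indefinite, accusative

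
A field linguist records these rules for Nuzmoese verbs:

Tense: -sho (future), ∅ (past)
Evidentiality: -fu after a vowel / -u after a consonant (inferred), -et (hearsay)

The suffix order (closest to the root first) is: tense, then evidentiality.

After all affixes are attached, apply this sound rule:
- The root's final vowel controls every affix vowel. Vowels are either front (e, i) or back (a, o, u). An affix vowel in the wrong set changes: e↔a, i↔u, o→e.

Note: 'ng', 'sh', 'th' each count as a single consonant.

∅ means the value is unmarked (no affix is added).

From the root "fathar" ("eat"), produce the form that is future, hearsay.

Attach tense future -sho → fatharsho.
Attach evidentiality hearsay -et → fatharshoet.
Apply vowel harmony: fatharshoet → fatharshoat.

fatharshoat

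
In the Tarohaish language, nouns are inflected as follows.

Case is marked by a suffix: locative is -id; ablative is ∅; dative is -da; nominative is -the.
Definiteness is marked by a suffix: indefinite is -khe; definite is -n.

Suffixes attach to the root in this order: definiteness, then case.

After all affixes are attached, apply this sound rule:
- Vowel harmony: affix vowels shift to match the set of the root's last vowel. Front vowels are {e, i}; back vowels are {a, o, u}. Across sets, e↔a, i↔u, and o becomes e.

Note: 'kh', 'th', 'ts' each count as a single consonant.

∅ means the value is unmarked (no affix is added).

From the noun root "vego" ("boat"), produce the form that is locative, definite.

vegonud

Attach definiteness definite -n → vegon.
Attach case locative -id → vegonid.
Apply vowel harmony: vegonid → vegonud.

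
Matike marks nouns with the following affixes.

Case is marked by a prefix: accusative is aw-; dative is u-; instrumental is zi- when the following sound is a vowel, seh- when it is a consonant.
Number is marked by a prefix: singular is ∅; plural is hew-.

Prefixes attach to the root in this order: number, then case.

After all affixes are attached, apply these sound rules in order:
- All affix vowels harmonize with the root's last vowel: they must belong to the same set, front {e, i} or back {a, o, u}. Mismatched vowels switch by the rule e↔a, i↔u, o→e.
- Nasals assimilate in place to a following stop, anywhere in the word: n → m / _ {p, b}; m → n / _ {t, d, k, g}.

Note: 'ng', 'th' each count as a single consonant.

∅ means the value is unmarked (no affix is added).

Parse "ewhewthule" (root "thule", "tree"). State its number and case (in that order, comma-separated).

Segment: aw-hew-thule.
number: hew- → plural.
case: aw- → accusative.

plural, accusative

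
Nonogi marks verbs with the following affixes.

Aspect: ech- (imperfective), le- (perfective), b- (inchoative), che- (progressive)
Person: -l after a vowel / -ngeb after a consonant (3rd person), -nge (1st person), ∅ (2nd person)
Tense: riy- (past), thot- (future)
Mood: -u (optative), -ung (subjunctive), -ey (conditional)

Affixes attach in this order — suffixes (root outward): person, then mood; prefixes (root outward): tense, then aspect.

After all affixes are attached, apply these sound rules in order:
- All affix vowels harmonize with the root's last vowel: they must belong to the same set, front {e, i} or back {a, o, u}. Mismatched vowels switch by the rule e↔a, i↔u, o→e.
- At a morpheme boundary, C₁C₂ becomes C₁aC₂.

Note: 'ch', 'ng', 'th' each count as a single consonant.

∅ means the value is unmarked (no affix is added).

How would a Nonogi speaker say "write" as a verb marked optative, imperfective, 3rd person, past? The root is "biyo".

acharuyabiyolu

Attach tense past riy- → riybiyo.
Attach person 3rd person -l (after vowel 'o') → riybiyol.
Attach mood optative -u → riybiyolu.
Attach aspect imperfective ech- → echriybiyolu.
Apply vowel harmony: echriybiyolu → achruybiyolu.
Apply epenthesis: achruybiyolu → acharuyabiyolu.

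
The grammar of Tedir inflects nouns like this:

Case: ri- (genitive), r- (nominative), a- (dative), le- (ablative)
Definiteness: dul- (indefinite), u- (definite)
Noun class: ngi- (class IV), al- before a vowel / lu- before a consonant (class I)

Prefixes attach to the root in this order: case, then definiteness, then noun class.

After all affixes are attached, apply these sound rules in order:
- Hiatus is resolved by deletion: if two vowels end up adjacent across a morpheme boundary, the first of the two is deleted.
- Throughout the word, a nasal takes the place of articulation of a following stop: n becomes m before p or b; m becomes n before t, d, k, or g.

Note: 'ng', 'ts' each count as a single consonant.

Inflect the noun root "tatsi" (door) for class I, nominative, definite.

Attach case nominative r- → rtatsi.
Attach definiteness definite u- → urtatsi.
Attach noun class class I al- (before vowel 'u') → alurtatsi.
Vowel deletion: no change.
Nasal assimilation: no change.

alurtatsi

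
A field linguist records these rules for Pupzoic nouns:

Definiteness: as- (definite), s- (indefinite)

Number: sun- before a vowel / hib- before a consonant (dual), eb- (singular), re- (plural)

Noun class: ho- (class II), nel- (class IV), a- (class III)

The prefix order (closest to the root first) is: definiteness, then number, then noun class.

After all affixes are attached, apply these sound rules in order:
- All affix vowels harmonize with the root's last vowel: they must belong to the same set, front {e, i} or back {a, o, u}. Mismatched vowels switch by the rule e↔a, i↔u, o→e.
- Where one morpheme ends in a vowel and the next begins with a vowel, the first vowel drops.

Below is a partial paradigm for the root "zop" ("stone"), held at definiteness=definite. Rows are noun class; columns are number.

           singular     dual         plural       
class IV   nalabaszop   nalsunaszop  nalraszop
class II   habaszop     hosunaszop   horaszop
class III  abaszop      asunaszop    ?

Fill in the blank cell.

araszop

Attach definiteness definite as- → aszop.
Attach number plural re- → reaszop.
Attach noun class class III a- → areaszop.
Apply vowel harmony: areaszop → araaszop.
Apply vowel deletion: araaszop → araszop.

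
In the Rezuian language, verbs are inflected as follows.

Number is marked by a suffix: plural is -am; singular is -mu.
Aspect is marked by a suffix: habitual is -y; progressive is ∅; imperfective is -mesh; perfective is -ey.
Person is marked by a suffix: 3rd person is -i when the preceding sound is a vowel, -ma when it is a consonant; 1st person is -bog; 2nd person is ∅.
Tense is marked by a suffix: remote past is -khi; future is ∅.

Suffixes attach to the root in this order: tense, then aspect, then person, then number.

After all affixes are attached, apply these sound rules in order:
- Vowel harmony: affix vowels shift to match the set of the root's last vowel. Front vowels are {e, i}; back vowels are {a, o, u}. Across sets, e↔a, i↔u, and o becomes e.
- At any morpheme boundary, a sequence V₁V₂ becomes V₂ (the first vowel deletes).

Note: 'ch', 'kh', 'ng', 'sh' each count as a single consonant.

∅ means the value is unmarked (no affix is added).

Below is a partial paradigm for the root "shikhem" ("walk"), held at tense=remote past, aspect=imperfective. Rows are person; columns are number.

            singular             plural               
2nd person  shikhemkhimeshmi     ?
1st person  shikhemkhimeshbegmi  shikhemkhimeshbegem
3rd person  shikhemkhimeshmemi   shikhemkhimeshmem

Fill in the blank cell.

Attach tense remote past -khi → shikhemkhi.
Attach aspect imperfective -mesh → shikhemkhimesh.
person = 2nd person: zero marking, form stays shikhemkhimesh.
Attach number plural -am → shikhemkhimesham.
Apply vowel harmony: shikhemkhimesham → shikhemkhimeshem.
Vowel deletion: no change.

shikhemkhimeshem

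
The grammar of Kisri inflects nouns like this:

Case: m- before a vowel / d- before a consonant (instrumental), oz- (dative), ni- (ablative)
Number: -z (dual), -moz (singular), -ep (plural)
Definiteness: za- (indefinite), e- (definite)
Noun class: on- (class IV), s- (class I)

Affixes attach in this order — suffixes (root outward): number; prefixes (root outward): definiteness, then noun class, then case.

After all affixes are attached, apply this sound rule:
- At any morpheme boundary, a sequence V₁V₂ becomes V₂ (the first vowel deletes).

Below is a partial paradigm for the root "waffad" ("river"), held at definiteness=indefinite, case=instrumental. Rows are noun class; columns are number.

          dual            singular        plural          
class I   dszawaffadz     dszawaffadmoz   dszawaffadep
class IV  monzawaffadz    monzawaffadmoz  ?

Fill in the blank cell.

Attach definiteness indefinite za- → zawaffad.
Attach noun class class IV on- → onzawaffad.
Attach case instrumental m- (before vowel 'o') → monzawaffad.
Attach number plural -ep → monzawaffadep.
Vowel deletion: no change.

monzawaffadep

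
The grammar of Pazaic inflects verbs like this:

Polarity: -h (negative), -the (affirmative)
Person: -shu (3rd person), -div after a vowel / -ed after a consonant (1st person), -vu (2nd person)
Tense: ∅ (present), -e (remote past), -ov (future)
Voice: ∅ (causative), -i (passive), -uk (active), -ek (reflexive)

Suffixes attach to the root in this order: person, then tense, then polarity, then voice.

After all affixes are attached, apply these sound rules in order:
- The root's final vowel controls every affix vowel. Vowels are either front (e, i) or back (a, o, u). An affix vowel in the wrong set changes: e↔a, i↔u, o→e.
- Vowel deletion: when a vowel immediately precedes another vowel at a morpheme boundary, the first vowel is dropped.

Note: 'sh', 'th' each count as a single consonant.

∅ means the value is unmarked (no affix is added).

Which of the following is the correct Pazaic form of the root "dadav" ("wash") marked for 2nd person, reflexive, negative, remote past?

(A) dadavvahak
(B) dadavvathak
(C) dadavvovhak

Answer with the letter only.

A

Attach person 2nd person -vu → dadavvu.
Attach tense remote past -e → dadavvue.
Attach polarity negative -h → dadavvueh.
Attach voice reflexive -ek → dadavvuehek.
Apply vowel harmony: dadavvuehek → dadavvuahak.
Apply vowel deletion: dadavvuahak → dadavvahak.
So the correct form is dadavvahak, option (A).
(B) dadavvathak is wrong: it uses affirmative instead of negative for polarity.
(C) dadavvovhak is wrong: it uses future instead of remote past for tense.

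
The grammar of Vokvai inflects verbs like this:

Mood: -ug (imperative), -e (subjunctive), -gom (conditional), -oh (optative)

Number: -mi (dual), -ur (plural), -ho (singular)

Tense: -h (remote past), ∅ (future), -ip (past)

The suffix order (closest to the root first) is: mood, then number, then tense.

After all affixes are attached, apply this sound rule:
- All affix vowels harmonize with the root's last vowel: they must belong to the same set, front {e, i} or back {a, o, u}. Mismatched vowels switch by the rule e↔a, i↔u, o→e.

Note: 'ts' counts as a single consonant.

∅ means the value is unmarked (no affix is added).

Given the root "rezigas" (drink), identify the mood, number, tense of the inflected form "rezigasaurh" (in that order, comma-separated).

Segment: rezigas-e-ur-h.
mood: -e → subjunctive.
number: -ur → plural.
tense: -h → remote past.

subjunctive, plural, remote past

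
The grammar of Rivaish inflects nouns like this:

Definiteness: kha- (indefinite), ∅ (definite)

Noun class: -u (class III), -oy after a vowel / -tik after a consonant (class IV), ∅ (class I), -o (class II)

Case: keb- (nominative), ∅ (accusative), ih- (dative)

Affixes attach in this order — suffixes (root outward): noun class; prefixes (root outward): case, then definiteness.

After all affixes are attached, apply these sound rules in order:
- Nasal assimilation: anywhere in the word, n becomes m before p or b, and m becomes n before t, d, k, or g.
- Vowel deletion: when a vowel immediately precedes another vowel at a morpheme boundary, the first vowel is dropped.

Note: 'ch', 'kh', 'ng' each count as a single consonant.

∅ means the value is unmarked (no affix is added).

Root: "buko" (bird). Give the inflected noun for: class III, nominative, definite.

Attach noun class class III -u → bukou.
Attach case nominative keb- → kebbukou.
definiteness = definite: zero marking, form stays kebbukou.
Nasal assimilation: no change.
Apply vowel deletion: kebbukou → kebbuku.

kebbuku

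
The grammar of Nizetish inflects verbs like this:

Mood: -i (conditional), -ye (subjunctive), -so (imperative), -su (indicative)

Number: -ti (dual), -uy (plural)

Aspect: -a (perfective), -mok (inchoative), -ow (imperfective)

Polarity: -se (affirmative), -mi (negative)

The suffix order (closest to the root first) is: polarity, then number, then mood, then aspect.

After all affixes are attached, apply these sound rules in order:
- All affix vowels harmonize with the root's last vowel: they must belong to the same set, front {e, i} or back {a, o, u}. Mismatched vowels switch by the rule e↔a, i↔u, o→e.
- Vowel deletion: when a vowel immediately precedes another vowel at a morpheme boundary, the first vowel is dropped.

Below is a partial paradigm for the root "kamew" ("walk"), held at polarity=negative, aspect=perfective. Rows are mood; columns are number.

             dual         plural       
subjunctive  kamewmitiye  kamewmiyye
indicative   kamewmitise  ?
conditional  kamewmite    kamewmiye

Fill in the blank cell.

kamewmiyse

Attach polarity negative -mi → kamewmi.
Attach number plural -uy → kamewmiuy.
Attach mood indicative -su → kamewmiuysu.
Attach aspect perfective -a → kamewmiuysua.
Apply vowel harmony: kamewmiuysua → kamewmiiysie.
Apply vowel deletion: kamewmiiysie → kamewmiyse.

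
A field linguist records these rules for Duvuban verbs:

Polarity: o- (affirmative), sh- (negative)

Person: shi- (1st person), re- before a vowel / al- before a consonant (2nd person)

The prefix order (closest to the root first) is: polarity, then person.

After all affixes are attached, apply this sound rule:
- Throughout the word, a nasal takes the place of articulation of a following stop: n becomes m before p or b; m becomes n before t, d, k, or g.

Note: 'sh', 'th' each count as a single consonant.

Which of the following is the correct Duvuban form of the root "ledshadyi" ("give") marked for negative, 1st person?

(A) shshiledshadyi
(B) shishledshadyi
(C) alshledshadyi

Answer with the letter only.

B

Attach polarity negative sh- → shledshadyi.
Attach person 1st person shi- → shishledshadyi.
Nasal assimilation: no change.
So the correct form is shishledshadyi, option (B).
(A) shshiledshadyi is wrong: it has the affixes in the wrong order.
(C) alshledshadyi is wrong: it uses 2nd person instead of 1st person for person.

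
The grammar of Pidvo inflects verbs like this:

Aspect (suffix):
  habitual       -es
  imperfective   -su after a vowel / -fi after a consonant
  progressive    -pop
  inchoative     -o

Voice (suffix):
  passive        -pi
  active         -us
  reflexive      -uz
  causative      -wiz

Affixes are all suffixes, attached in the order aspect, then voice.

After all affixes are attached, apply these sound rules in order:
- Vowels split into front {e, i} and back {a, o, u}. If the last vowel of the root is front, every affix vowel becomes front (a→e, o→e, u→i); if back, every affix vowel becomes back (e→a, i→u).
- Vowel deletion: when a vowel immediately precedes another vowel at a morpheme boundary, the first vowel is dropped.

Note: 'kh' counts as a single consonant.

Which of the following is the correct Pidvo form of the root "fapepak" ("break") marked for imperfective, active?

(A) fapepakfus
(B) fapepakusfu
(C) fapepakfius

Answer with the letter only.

A

Attach aspect imperfective -fi (after consonant 'k') → fapepakfi.
Attach voice active -us → fapepakfius.
Apply vowel harmony: fapepakfius → fapepakfuus.
Apply vowel deletion: fapepakfuus → fapepakfus.
So the correct form is fapepakfus, option (A).
(B) fapepakusfu is wrong: it has the affixes in the wrong order.
(C) fapepakfius is wrong: it fails to apply the sound rule(s).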